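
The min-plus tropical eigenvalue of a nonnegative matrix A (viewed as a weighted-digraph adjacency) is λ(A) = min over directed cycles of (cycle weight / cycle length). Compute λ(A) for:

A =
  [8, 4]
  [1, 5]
λ(A) = 5/2

Enumerate directed cycles and compute their means (weight / length). Sample:
  cycle 0 → 0: weight = 8, length = 1, mean = 8/1 ≈ 8.000
  cycle 1 → 1: weight = 5, length = 1, mean = 5/1 ≈ 5.000
  cycle 0 → 1 → 0: weight = 5, length = 2, mean = 5/2 ≈ 2.500
  cycle 1 → 0 → 1: weight = 5, length = 2, mean = 5/2 ≈ 2.500
Minimum mean = 2.500, attained e.g. along the cycle 0 → 1 → 0 with weight 5 and length 2. So λ(A) = 5/2 = 5/2.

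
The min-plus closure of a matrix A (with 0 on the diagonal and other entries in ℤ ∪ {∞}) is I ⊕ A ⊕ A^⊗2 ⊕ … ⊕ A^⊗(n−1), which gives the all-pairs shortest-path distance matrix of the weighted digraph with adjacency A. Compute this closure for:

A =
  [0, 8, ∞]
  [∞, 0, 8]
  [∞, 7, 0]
Closure =
  [0, 8, 16]
  [∞, 0, 8]
  [∞, 7, 0]

This is the Floyd-Warshall all-pairs shortest-path computation. For each intermediate vertex k = 0, 1, …, 2, update dist[i][j] ← min(dist[i][j], dist[i][k] + dist[k][j]). The final matrix gives, for each (i, j), the minimum total weight of any directed path from i to j (possibly empty when i = j).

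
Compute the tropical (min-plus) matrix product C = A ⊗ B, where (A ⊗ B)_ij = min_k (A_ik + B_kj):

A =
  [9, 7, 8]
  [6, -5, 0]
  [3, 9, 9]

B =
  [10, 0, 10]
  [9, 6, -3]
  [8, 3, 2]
A ⊗ B =
  [16, 9, 4]
  [4, 1, -8]
  [13, 3, 6]

Apply the min-plus product entry-by-entry:
  C[0][0] = min over k of (A[0][0] + B[0][0] = 9 + 10 = 19, A[0][1] + B[1][0] = 7 + 9 = 16, A[0][2] + B[2][0] = 8 + 8 = 16) = 16 (attained at k = 1)
  C[0][1] = min over k of (A[0][0] + B[0][1] = 9 + 0 = 9, A[0][1] + B[1][1] = 7 + 6 = 13, A[0][2] + B[2][1] = 8 + 3 = 11) = 9 (attained at k = 0)
  C[0][2] = min over k of (A[0][0] + B[0][2] = 9 + 10 = 19, A[0][1] + B[1][2] = 7 + -3 = 4, A[0][2] + B[2][2] = 8 + 2 = 10) = 4 (attained at k = 1)
  C[1][0] = min over k of (A[1][0] + B[0][0] = 6 + 10 = 16, A[1][1] + B[1][0] = -5 + 9 = 4, A[1][2] + B[2][0] = 0 + 8 = 8) = 4 (attained at k = 1)
  C[1][1] = min over k of (A[1][0] + B[0][1] = 6 + 0 = 6, A[1][1] + B[1][1] = -5 + 6 = 1, A[1][2] + B[2][1] = 0 + 3 = 3) = 1 (attained at k = 1)
  C[1][2] = min over k of (A[1][0] + B[0][2] = 6 + 10 = 16, A[1][1] + B[1][2] = -5 + -3 = -8, A[1][2] + B[2][2] = 0 + 2 = 2) = -8 (attained at k = 1)
  C[2][0] = min over k of (A[2][0] + B[0][0] = 3 + 10 = 13, A[2][1] + B[1][0] = 9 + 9 = 18, A[2][2] + B[2][0] = 9 + 8 = 17) = 13 (attained at k = 0)
  C[2][1] = min over k of (A[2][0] + B[0][1] = 3 + 0 = 3, A[2][1] + B[1][1] = 9 + 6 = 15, A[2][2] + B[2][1] = 9 + 3 = 12) = 3 (attained at k = 0)
  C[2][2] = min over k of (A[2][0] + B[0][2] = 3 + 10 = 13, A[2][1] + B[1][2] = 9 + -3 = 6, A[2][2] + B[2][2] = 9 + 2 = 11) = 6 (attained at k = 1)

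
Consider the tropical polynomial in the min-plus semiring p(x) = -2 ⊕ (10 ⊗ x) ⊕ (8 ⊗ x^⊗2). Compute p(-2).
p(-2) = -2

A tropical monomial a ⊗ x^⊗i evaluates to a + i · x. Evaluating each term at x = -2:
  Term 0 contributes -2 + 0 · -2 = -2
  Term 1 contributes 10 + 1 · -2 = 8
  Term 2 contributes 8 + 2 · -2 = 4
p(-2) = ⊕ of these = min[-2, 8, 4] = -2.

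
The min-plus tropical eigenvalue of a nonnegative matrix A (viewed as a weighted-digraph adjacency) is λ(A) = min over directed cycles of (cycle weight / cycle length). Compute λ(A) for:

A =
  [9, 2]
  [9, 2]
λ(A) = 2

Enumerate directed cycles and compute their means (weight / length). Sample:
  cycle 0 → 0: weight = 9, length = 1, mean = 9/1 ≈ 9.000
  cycle 1 → 1: weight = 2, length = 1, mean = 2/1 ≈ 2.000
  cycle 0 → 1 → 0: weight = 11, length = 2, mean = 11/2 ≈ 5.500
  cycle 1 → 0 → 1: weight = 11, length = 2, mean = 11/2 ≈ 5.500
Minimum mean = 2.000, attained e.g. along the cycle 1 → 1 with weight 2 and length 1. So λ(A) = 2/1 = 2.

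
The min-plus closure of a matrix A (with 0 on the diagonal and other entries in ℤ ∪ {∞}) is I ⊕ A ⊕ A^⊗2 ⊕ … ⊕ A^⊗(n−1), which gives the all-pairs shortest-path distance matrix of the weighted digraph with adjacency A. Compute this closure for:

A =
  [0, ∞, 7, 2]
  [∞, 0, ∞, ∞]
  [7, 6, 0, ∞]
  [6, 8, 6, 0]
Closure =
  [0, 10, 7, 2]
  [∞, 0, ∞, ∞]
  [7, 6, 0, 9]
  [6, 8, 6, 0]

This is the Floyd-Warshall all-pairs shortest-path computation. For each intermediate vertex k = 0, 1, …, 3, update dist[i][j] ← min(dist[i][j], dist[i][k] + dist[k][j]). The final matrix gives, for each (i, j), the minimum total weight of any directed path from i to j (possibly empty when i = j).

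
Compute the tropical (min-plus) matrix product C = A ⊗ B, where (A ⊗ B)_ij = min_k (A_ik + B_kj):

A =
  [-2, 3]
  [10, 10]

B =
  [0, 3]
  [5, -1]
A ⊗ B =
  [-2, 1]
  [10, 9]

Apply the min-plus product entry-by-entry:
  C[0][0] = min over k of (A[0][0] + B[0][0] = -2 + 0 = -2, A[0][1] + B[1][0] = 3 + 5 = 8) = -2 (attained at k = 0)
  C[0][1] = min over k of (A[0][0] + B[0][1] = -2 + 3 = 1, A[0][1] + B[1][1] = 3 + -1 = 2) = 1 (attained at k = 0)
  C[1][0] = min over k of (A[1][0] + B[0][0] = 10 + 0 = 10, A[1][1] + B[1][0] = 10 + 5 = 15) = 10 (attained at k = 0)
  C[1][1] = min over k of (A[1][0] + B[0][1] = 10 + 3 = 13, A[1][1] + B[1][1] = 10 + -1 = 9) = 9 (attained at k = 1)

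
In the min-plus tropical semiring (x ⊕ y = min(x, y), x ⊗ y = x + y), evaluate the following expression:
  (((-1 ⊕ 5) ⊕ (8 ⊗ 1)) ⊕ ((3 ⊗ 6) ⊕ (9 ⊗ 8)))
(((-1 ⊕ 5) ⊕ (8 ⊗ 1)) ⊕ ((3 ⊗ 6) ⊕ (9 ⊗ 8))) = -1

Expand innermost to outermost. Recall ⊕ takes the minimum of its arguments and ⊗ takes their sum. Working out the expression (((-1 ⊕ 5) ⊕ (8 ⊗ 1)) ⊕ ((3 ⊗ 6) ⊕ (9 ⊗ 8))) gives -1.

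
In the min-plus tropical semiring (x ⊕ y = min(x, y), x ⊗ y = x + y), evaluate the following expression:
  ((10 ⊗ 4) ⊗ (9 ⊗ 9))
((10 ⊗ 4) ⊗ (9 ⊗ 9)) = 32

Expand innermost to outermost. Recall ⊕ takes the minimum of its arguments and ⊗ takes their sum. Working out the expression ((10 ⊗ 4) ⊗ (9 ⊗ 9)) gives 32.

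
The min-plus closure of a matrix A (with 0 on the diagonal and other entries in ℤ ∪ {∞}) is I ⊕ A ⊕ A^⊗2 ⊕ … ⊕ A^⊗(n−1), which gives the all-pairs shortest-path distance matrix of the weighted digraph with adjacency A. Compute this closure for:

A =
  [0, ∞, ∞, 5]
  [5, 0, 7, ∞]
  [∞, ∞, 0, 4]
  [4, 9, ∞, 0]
Closure =
  [0, 14, 21, 5]
  [5, 0, 7, 10]
  [8, 13, 0, 4]
  [4, 9, 16, 0]

This is the Floyd-Warshall all-pairs shortest-path computation. For each intermediate vertex k = 0, 1, …, 3, update dist[i][j] ← min(dist[i][j], dist[i][k] + dist[k][j]). The final matrix gives, for each (i, j), the minimum total weight of any directed path from i to j (possibly empty when i = j).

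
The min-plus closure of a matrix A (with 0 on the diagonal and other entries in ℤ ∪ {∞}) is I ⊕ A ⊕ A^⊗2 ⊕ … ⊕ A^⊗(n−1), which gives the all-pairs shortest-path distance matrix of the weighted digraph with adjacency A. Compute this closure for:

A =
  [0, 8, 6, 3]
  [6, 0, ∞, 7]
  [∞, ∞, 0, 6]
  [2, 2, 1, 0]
Closure =
  [0, 5, 4, 3]
  [6, 0, 8, 7]
  [8, 8, 0, 6]
  [2, 2, 1, 0]

This is the Floyd-Warshall all-pairs shortest-path computation. For each intermediate vertex k = 0, 1, …, 3, update dist[i][j] ← min(dist[i][j], dist[i][k] + dist[k][j]). The final matrix gives, for each (i, j), the minimum total weight of any directed path from i to j (possibly empty when i = j).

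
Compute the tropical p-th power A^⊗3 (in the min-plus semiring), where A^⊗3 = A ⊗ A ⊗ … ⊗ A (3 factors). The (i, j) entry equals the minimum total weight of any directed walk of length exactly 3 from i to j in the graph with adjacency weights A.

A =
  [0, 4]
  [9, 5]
A^⊗3 =
  [0, 4]
  [9, 13]

Each entry (A^⊗3)_ij equals the minimum over all length-3 walks i = v_0 → v_1 → … → v_3 = j of Σ_t A[v_t][v_{t+1}]. For example, for (i, j) = (0, 1) we minimise over 4 possible intermediate vertex sequences; the minimum is 4, attained along the walk 0 → 0 → 0 → 1.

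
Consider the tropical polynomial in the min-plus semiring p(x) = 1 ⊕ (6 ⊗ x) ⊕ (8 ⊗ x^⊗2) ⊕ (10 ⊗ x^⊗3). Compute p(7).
p(7) = 1

A tropical monomial a ⊗ x^⊗i evaluates to a + i · x. Evaluating each term at x = 7:
  Term 0 contributes 1 + 0 · 7 = 1
  Term 1 contributes 6 + 1 · 7 = 13
  Term 2 contributes 8 + 2 · 7 = 22
  Term 3 contributes 10 + 3 · 7 = 31
p(7) = ⊕ of these = min[1, 13, 22, 31] = 1.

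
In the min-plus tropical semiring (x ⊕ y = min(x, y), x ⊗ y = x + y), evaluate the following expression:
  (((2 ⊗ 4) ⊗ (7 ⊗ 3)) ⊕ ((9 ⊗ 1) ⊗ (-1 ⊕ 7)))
(((2 ⊗ 4) ⊗ (7 ⊗ 3)) ⊕ ((9 ⊗ 1) ⊗ (-1 ⊕ 7))) = 9

Expand innermost to outermost. Recall ⊕ takes the minimum of its arguments and ⊗ takes their sum. Working out the expression (((2 ⊗ 4) ⊗ (7 ⊗ 3)) ⊕ ((9 ⊗ 1) ⊗ (-1 ⊕ 7))) gives 9.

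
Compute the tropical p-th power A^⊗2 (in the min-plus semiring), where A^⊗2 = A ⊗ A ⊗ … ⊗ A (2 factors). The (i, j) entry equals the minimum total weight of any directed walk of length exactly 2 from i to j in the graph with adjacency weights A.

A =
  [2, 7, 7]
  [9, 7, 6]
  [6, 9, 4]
A^⊗2 =
  [4, 9, 9]
  [11, 14, 10]
  [8, 13, 8]

Each entry (A^⊗2)_ij equals the minimum over all length-2 walks i = v_0 → v_1 → … → v_2 = j of Σ_t A[v_t][v_{t+1}]. For example, for (i, j) = (0, 2) we minimise over 3 possible intermediate vertex sequences; the minimum is 9, attained along the walk 0 → 0 → 2.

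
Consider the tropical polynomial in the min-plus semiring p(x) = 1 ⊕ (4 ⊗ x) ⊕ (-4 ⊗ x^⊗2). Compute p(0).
p(0) = -4

A tropical monomial a ⊗ x^⊗i evaluates to a + i · x. Evaluating each term at x = 0:
  Term 0 contributes 1 + 0 · 0 = 1
  Term 1 contributes 4 + 1 · 0 = 4
  Term 2 contributes -4 + 2 · 0 = -4
p(0) = ⊕ of these = min[1, 4, -4] = -4.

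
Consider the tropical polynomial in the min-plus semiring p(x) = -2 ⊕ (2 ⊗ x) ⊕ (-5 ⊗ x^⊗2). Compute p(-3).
p(-3) = -11

A tropical monomial a ⊗ x^⊗i evaluates to a + i · x. Evaluating each term at x = -3:
  Term 0 contributes -2 + 0 · -3 = -2
  Term 1 contributes 2 + 1 · -3 = -1
  Term 2 contributes -5 + 2 · -3 = -11
p(-3) = ⊕ of these = min[-2, -1, -11] = -11.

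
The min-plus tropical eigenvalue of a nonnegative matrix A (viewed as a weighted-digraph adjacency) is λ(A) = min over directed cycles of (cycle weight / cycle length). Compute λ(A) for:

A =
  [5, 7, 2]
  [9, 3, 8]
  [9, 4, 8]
λ(A) = 3

Enumerate directed cycles and compute their means (weight / length). Sample:
  cycle 0 → 0: weight = 5, length = 1, mean = 5/1 ≈ 5.000
  cycle 1 → 1: weight = 3, length = 1, mean = 3/1 ≈ 3.000
  cycle 2 → 2: weight = 8, length = 1, mean = 8/1 ≈ 8.000
  cycle 0 → 1 → 0: weight = 16, length = 2, mean = 16/2 ≈ 8.000
  cycle 0 → 2 → 0: weight = 11, length = 2, mean = 11/2 ≈ 5.500
  cycle 1 → 0 → 1: weight = 16, length = 2, mean = 16/2 ≈ 8.000
Minimum mean = 3.000, attained e.g. along the cycle 1 → 1 with weight 3 and length 1. So λ(A) = 3/1 = 3.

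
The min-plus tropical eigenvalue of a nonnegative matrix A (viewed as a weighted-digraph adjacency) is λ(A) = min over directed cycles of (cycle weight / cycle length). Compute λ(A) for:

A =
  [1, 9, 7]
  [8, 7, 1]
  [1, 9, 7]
λ(A) = 1

Enumerate directed cycles and compute their means (weight / length). Sample:
  cycle 0 → 0: weight = 1, length = 1, mean = 1/1 ≈ 1.000
  cycle 1 → 1: weight = 7, length = 1, mean = 7/1 ≈ 7.000
  cycle 2 → 2: weight = 7, length = 1, mean = 7/1 ≈ 7.000
  cycle 0 → 1 → 0: weight = 17, length = 2, mean = 17/2 ≈ 8.500
  cycle 0 → 2 → 0: weight = 8, length = 2, mean = 8/2 ≈ 4.000
  cycle 1 → 0 → 1: weight = 17, length = 2, mean = 17/2 ≈ 8.500
Minimum mean = 1.000, attained e.g. along the cycle 0 → 0 with weight 1 and length 1. So λ(A) = 1/1 = 1.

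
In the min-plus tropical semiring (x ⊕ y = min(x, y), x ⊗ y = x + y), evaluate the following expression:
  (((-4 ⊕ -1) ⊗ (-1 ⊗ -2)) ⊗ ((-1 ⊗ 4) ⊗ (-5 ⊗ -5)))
(((-4 ⊕ -1) ⊗ (-1 ⊗ -2)) ⊗ ((-1 ⊗ 4) ⊗ (-5 ⊗ -5))) = -14

Expand innermost to outermost. Recall ⊕ takes the minimum of its arguments and ⊗ takes their sum. Working out the expression (((-4 ⊕ -1) ⊗ (-1 ⊗ -2)) ⊗ ((-1 ⊗ 4) ⊗ (-5 ⊗ -5))) gives -14.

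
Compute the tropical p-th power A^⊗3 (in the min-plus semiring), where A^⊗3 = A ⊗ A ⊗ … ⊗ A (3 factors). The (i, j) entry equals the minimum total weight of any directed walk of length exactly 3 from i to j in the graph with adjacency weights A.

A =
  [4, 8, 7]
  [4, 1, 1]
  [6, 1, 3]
A^⊗3 =
  [12, 9, 9]
  [6, 3, 3]
  [6, 3, 3]

Each entry (A^⊗3)_ij equals the minimum over all length-3 walks i = v_0 → v_1 → … → v_3 = j of Σ_t A[v_t][v_{t+1}]. For example, for (i, j) = (0, 2) we minimise over 9 possible intermediate vertex sequences; the minimum is 9, attained along the walk 0 → 2 → 1 → 2.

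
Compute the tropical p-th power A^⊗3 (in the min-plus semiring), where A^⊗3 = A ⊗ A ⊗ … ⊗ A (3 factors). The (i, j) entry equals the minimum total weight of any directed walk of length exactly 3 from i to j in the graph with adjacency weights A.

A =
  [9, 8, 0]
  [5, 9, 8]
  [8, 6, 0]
A^⊗3 =
  [8, 6, 0]
  [13, 11, 5]
  [8, 6, 0]

Each entry (A^⊗3)_ij equals the minimum over all length-3 walks i = v_0 → v_1 → … → v_3 = j of Σ_t A[v_t][v_{t+1}]. For example, for (i, j) = (0, 2) we minimise over 9 possible intermediate vertex sequences; the minimum is 0, attained along the walk 0 → 2 → 2 → 2.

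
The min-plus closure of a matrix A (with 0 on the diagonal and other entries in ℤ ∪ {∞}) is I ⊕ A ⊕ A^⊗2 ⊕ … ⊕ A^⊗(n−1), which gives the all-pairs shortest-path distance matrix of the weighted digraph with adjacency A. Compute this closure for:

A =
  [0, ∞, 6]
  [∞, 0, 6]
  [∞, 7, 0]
Closure =
  [0, 13, 6]
  [∞, 0, 6]
  [∞, 7, 0]

This is the Floyd-Warshall all-pairs shortest-path computation. For each intermediate vertex k = 0, 1, …, 2, update dist[i][j] ← min(dist[i][j], dist[i][k] + dist[k][j]). The final matrix gives, for each (i, j), the minimum total weight of any directed path from i to j (possibly empty when i = j).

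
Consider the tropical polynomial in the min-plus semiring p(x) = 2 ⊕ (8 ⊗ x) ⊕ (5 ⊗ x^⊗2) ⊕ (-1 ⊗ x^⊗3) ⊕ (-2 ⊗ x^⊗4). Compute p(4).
p(4) = 2

A tropical monomial a ⊗ x^⊗i evaluates to a + i · x. Evaluating each term at x = 4:
  Term 0 contributes 2 + 0 · 4 = 2
  Term 1 contributes 8 + 1 · 4 = 12
  Term 2 contributes 5 + 2 · 4 = 13
  Term 3 contributes -1 + 3 · 4 = 11
  Term 4 contributes -2 + 4 · 4 = 14
p(4) = ⊕ of these = min[2, 12, 13, 11, 14] = 2.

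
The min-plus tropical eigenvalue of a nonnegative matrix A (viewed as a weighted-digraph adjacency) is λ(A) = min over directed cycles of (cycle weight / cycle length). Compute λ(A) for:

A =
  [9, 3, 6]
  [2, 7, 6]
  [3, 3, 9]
λ(A) = 5/2

Enumerate directed cycles and compute their means (weight / length). Sample:
  cycle 0 → 0: weight = 9, length = 1, mean = 9/1 ≈ 9.000
  cycle 1 → 1: weight = 7, length = 1, mean = 7/1 ≈ 7.000
  cycle 2 → 2: weight = 9, length = 1, mean = 9/1 ≈ 9.000
  cycle 0 → 1 → 0: weight = 5, length = 2, mean = 5/2 ≈ 2.500
  cycle 0 → 2 → 0: weight = 9, length = 2, mean = 9/2 ≈ 4.500
  cycle 1 → 0 → 1: weight = 5, length = 2, mean = 5/2 ≈ 2.500
Minimum mean = 2.500, attained e.g. along the cycle 0 → 1 → 0 with weight 5 and length 2. So λ(A) = 5/2 = 5/2.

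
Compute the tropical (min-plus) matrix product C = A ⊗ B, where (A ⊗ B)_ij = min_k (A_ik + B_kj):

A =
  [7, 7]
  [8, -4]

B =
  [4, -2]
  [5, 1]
A ⊗ B =
  [11, 5]
  [1, -3]

Apply the min-plus product entry-by-entry:
  C[0][0] = min over k of (A[0][0] + B[0][0] = 7 + 4 = 11, A[0][1] + B[1][0] = 7 + 5 = 12) = 11 (attained at k = 0)
  C[0][1] = min over k of (A[0][0] + B[0][1] = 7 + -2 = 5, A[0][1] + B[1][1] = 7 + 1 = 8) = 5 (attained at k = 0)
  C[1][0] = min over k of (A[1][0] + B[0][0] = 8 + 4 = 12, A[1][1] + B[1][0] = -4 + 5 = 1) = 1 (attained at k = 1)
  C[1][1] = min over k of (A[1][0] + B[0][1] = 8 + -2 = 6, A[1][1] + B[1][1] = -4 + 1 = -3) = -3 (attained at k = 1)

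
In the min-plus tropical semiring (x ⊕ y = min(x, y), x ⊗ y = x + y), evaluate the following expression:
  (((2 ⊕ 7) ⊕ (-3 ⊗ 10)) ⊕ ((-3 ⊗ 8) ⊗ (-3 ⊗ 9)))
(((2 ⊕ 7) ⊕ (-3 ⊗ 10)) ⊕ ((-3 ⊗ 8) ⊗ (-3 ⊗ 9))) = 2

Expand innermost to outermost. Recall ⊕ takes the minimum of its arguments and ⊗ takes their sum. Working out the expression (((2 ⊕ 7) ⊕ (-3 ⊗ 10)) ⊕ ((-3 ⊗ 8) ⊗ (-3 ⊗ 9))) gives 2.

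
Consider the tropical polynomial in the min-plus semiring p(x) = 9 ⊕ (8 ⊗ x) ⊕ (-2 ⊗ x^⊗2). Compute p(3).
p(3) = 4

A tropical monomial a ⊗ x^⊗i evaluates to a + i · x. Evaluating each term at x = 3:
  Term 0 contributes 9 + 0 · 3 = 9
  Term 1 contributes 8 + 1 · 3 = 11
  Term 2 contributes -2 + 2 · 3 = 4
p(3) = ⊕ of these = min[9, 11, 4] = 4.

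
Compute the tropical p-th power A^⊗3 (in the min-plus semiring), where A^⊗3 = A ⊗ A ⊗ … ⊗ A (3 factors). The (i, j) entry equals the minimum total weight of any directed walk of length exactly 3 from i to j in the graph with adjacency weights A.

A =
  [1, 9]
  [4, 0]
A^⊗3 =
  [3, 9]
  [4, 0]

Each entry (A^⊗3)_ij equals the minimum over all length-3 walks i = v_0 → v_1 → … → v_3 = j of Σ_t A[v_t][v_{t+1}]. For example, for (i, j) = (0, 1) we minimise over 4 possible intermediate vertex sequences; the minimum is 9, attained along the walk 0 → 1 → 1 → 1.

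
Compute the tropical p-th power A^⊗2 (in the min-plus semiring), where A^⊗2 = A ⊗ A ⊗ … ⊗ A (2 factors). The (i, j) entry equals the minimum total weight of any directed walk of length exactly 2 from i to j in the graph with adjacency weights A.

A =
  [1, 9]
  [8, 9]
A^⊗2 =
  [2, 10]
  [9, 17]

Each entry (A^⊗2)_ij equals the minimum over all length-2 walks i = v_0 → v_1 → … → v_2 = j of Σ_t A[v_t][v_{t+1}]. For example, for (i, j) = (0, 1) we minimise over 2 possible intermediate vertex sequences; the minimum is 10, attained along the walk 0 → 0 → 1.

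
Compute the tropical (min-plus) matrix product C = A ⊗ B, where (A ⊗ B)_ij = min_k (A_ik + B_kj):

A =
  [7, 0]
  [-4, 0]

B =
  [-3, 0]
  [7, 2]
A ⊗ B =
  [4, 2]
  [-7, -4]

Apply the min-plus product entry-by-entry:
  C[0][0] = min over k of (A[0][0] + B[0][0] = 7 + -3 = 4, A[0][1] + B[1][0] = 0 + 7 = 7) = 4 (attained at k = 0)
  C[0][1] = min over k of (A[0][0] + B[0][1] = 7 + 0 = 7, A[0][1] + B[1][1] = 0 + 2 = 2) = 2 (attained at k = 1)
  C[1][0] = min over k of (A[1][0] + B[0][0] = -4 + -3 = -7, A[1][1] + B[1][0] = 0 + 7 = 7) = -7 (attained at k = 0)
  C[1][1] = min over k of (A[1][0] + B[0][1] = -4 + 0 = -4, A[1][1] + B[1][1] = 0 + 2 = 2) = -4 (attained at k = 0)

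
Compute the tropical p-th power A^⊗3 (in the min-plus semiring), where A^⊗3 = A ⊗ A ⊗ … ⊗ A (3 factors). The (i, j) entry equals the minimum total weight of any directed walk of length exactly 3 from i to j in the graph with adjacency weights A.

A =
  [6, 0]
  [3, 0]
A^⊗3 =
  [3, 0]
  [3, 0]

Each entry (A^⊗3)_ij equals the minimum over all length-3 walks i = v_0 → v_1 → … → v_3 = j of Σ_t A[v_t][v_{t+1}]. For example, for (i, j) = (0, 1) we minimise over 4 possible intermediate vertex sequences; the minimum is 0, attained along the walk 0 → 1 → 1 → 1.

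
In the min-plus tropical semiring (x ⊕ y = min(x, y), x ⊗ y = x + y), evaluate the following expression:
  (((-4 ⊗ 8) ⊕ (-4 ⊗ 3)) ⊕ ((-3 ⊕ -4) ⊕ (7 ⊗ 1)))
(((-4 ⊗ 8) ⊕ (-4 ⊗ 3)) ⊕ ((-3 ⊕ -4) ⊕ (7 ⊗ 1))) = -4

Expand innermost to outermost. Recall ⊕ takes the minimum of its arguments and ⊗ takes their sum. Working out the expression (((-4 ⊗ 8) ⊕ (-4 ⊗ 3)) ⊕ ((-3 ⊕ -4) ⊕ (7 ⊗ 1))) gives -4.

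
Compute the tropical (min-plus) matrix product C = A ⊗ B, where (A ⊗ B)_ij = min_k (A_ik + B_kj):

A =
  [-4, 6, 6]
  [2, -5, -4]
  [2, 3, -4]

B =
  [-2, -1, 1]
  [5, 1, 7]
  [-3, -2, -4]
A ⊗ B =
  [-6, -5, -3]
  [-7, -6, -8]
  [-7, -6, -8]

Apply the min-plus product entry-by-entry:
  C[0][0] = min over k of (A[0][0] + B[0][0] = -4 + -2 = -6, A[0][1] + B[1][0] = 6 + 5 = 11, A[0][2] + B[2][0] = 6 + -3 = 3) = -6 (attained at k = 0)
  C[0][1] = min over k of (A[0][0] + B[0][1] = -4 + -1 = -5, A[0][1] + B[1][1] = 6 + 1 = 7, A[0][2] + B[2][1] = 6 + -2 = 4) = -5 (attained at k = 0)
  C[0][2] = min over k of (A[0][0] + B[0][2] = -4 + 1 = -3, A[0][1] + B[1][2] = 6 + 7 = 13, A[0][2] + B[2][2] = 6 + -4 = 2) = -3 (attained at k = 0)
  C[1][0] = min over k of (A[1][0] + B[0][0] = 2 + -2 = 0, A[1][1] + B[1][0] = -5 + 5 = 0, A[1][2] + B[2][0] = -4 + -3 = -7) = -7 (attained at k = 2)
  C[1][1] = min over k of (A[1][0] + B[0][1] = 2 + -1 = 1, A[1][1] + B[1][1] = -5 + 1 = -4, A[1][2] + B[2][1] = -4 + -2 = -6) = -6 (attained at k = 2)
  C[1][2] = min over k of (A[1][0] + B[0][2] = 2 + 1 = 3, A[1][1] + B[1][2] = -5 + 7 = 2, A[1][2] + B[2][2] = -4 + -4 = -8) = -8 (attained at k = 2)
  C[2][0] = min over k of (A[2][0] + B[0][0] = 2 + -2 = 0, A[2][1] + B[1][0] = 3 + 5 = 8, A[2][2] + B[2][0] = -4 + -3 = -7) = -7 (attained at k = 2)
  C[2][1] = min over k of (A[2][0] + B[0][1] = 2 + -1 = 1, A[2][1] + B[1][1] = 3 + 1 = 4, A[2][2] + B[2][1] = -4 + -2 = -6) = -6 (attained at k = 2)
  C[2][2] = min over k of (A[2][0] + B[0][2] = 2 + 1 = 3, A[2][1] + B[1][2] = 3 + 7 = 10, A[2][2] + B[2][2] = -4 + -4 = -8) = -8 (attained at k = 2)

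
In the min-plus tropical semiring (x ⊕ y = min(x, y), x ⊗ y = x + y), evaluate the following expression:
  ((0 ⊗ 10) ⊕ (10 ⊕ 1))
((0 ⊗ 10) ⊕ (10 ⊕ 1)) = 1

Expand innermost to outermost. Recall ⊕ takes the minimum of its arguments and ⊗ takes their sum. Working out the expression ((0 ⊗ 10) ⊕ (10 ⊕ 1)) gives 1.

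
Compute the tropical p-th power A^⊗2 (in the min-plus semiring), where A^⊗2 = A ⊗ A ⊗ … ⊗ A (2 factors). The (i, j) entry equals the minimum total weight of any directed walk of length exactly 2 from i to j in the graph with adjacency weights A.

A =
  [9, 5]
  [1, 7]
A^⊗2 =
  [6, 12]
  [8, 6]

Each entry (A^⊗2)_ij equals the minimum over all length-2 walks i = v_0 → v_1 → … → v_2 = j of Σ_t A[v_t][v_{t+1}]. For example, for (i, j) = (0, 1) we minimise over 2 possible intermediate vertex sequences; the minimum is 12, attained along the walk 0 → 1 → 1.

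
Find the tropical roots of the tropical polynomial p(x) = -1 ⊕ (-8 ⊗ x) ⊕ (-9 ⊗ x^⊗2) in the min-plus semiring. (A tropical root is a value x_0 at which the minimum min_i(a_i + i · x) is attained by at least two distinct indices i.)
Roots: {1, 7}

Each tropical root is a break point of the lower envelope of the lines y = a_i + i · x (there are 3 lines, with slopes 0, 1, ..., 2). Only the lines that attain the minimum somewhere contribute to roots; other lines are dominated. Here the surviving (envelope) indices are i = 2, i = 1, i = 0.
Intersections between consecutive envelope lines give the roots: for adjacent envelope indices i < j the intersection is x = (a_i − a_j) / (j − i). Reading off the sorted break points: {1, 7}.
Verification: at each break x_0, at least two indices attain the minimum of min_i(a_i + i · x_0).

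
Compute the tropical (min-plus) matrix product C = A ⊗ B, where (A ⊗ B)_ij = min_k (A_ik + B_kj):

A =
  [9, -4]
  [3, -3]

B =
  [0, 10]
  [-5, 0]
A ⊗ B =
  [-9, -4]
  [-8, -3]

Apply the min-plus product entry-by-entry:
  C[0][0] = min over k of (A[0][0] + B[0][0] = 9 + 0 = 9, A[0][1] + B[1][0] = -4 + -5 = -9) = -9 (attained at k = 1)
  C[0][1] = min over k of (A[0][0] + B[0][1] = 9 + 10 = 19, A[0][1] + B[1][1] = -4 + 0 = -4) = -4 (attained at k = 1)
  C[1][0] = min over k of (A[1][0] + B[0][0] = 3 + 0 = 3, A[1][1] + B[1][0] = -3 + -5 = -8) = -8 (attained at k = 1)
  C[1][1] = min over k of (A[1][0] + B[0][1] = 3 + 10 = 13, A[1][1] + B[1][1] = -3 + 0 = -3) = -3 (attained at k = 1)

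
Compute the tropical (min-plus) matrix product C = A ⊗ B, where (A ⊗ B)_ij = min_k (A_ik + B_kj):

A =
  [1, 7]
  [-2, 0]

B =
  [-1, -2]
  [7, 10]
A ⊗ B =
  [0, -1]
  [-3, -4]

Apply the min-plus product entry-by-entry:
  C[0][0] = min over k of (A[0][0] + B[0][0] = 1 + -1 = 0, A[0][1] + B[1][0] = 7 + 7 = 14) = 0 (attained at k = 0)
  C[0][1] = min over k of (A[0][0] + B[0][1] = 1 + -2 = -1, A[0][1] + B[1][1] = 7 + 10 = 17) = -1 (attained at k = 0)
  C[1][0] = min over k of (A[1][0] + B[0][0] = -2 + -1 = -3, A[1][1] + B[1][0] = 0 + 7 = 7) = -3 (attained at k = 0)
  C[1][1] = min over k of (A[1][0] + B[0][1] = -2 + -2 = -4, A[1][1] + B[1][1] = 0 + 10 = 10) = -4 (attained at k = 0)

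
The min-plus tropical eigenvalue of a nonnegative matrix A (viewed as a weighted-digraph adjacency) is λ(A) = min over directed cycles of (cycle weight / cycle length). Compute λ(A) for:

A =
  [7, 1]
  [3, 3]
λ(A) = 2

Enumerate directed cycles and compute their means (weight / length). Sample:
  cycle 0 → 0: weight = 7, length = 1, mean = 7/1 ≈ 7.000
  cycle 1 → 1: weight = 3, length = 1, mean = 3/1 ≈ 3.000
  cycle 0 → 1 → 0: weight = 4, length = 2, mean = 4/2 ≈ 2.000
  cycle 1 → 0 → 1: weight = 4, length = 2, mean = 4/2 ≈ 2.000
Minimum mean = 2.000, attained e.g. along the cycle 0 → 1 → 0 with weight 4 and length 2. So λ(A) = 4/2 = 2.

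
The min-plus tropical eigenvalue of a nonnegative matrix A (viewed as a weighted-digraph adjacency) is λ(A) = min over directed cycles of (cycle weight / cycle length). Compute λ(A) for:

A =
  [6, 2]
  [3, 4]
λ(A) = 5/2

Enumerate directed cycles and compute their means (weight / length). Sample:
  cycle 0 → 0: weight = 6, length = 1, mean = 6/1 ≈ 6.000
  cycle 1 → 1: weight = 4, length = 1, mean = 4/1 ≈ 4.000
  cycle 0 → 1 → 0: weight = 5, length = 2, mean = 5/2 ≈ 2.500
  cycle 1 → 0 → 1: weight = 5, length = 2, mean = 5/2 ≈ 2.500
Minimum mean = 2.500, attained e.g. along the cycle 0 → 1 → 0 with weight 5 and length 2. So λ(A) = 5/2 = 5/2.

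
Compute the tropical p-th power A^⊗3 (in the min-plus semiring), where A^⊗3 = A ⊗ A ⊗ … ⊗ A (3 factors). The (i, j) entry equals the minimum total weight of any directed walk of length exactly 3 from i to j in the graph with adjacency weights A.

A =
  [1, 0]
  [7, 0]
A^⊗3 =
  [3, 0]
  [7, 0]

Each entry (A^⊗3)_ij equals the minimum over all length-3 walks i = v_0 → v_1 → … → v_3 = j of Σ_t A[v_t][v_{t+1}]. For example, for (i, j) = (0, 1) we minimise over 4 possible intermediate vertex sequences; the minimum is 0, attained along the walk 0 → 1 → 1 → 1.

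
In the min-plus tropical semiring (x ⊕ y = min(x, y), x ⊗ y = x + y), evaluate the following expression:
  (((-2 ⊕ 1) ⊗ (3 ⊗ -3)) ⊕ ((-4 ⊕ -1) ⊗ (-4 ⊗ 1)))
(((-2 ⊕ 1) ⊗ (3 ⊗ -3)) ⊕ ((-4 ⊕ -1) ⊗ (-4 ⊗ 1))) = -7

Expand innermost to outermost. Recall ⊕ takes the minimum of its arguments and ⊗ takes their sum. Working out the expression (((-2 ⊕ 1) ⊗ (3 ⊗ -3)) ⊕ ((-4 ⊕ -1) ⊗ (-4 ⊗ 1))) gives -7.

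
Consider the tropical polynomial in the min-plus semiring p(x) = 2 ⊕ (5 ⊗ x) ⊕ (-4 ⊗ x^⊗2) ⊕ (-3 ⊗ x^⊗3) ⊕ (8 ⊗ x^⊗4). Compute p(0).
p(0) = -4

A tropical monomial a ⊗ x^⊗i evaluates to a + i · x. Evaluating each term at x = 0:
  Term 0 contributes 2 + 0 · 0 = 2
  Term 1 contributes 5 + 1 · 0 = 5
  Term 2 contributes -4 + 2 · 0 = -4
  Term 3 contributes -3 + 3 · 0 = -3
  Term 4 contributes 8 + 4 · 0 = 8
p(0) = ⊕ of these = min[2, 5, -4, -3, 8] = -4.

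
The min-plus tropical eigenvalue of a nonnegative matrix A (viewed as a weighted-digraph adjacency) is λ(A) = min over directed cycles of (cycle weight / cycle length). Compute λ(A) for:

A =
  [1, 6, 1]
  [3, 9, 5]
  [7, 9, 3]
λ(A) = 1

Enumerate directed cycles and compute their means (weight / length). Sample:
  cycle 0 → 0: weight = 1, length = 1, mean = 1/1 ≈ 1.000
  cycle 1 → 1: weight = 9, length = 1, mean = 9/1 ≈ 9.000
  cycle 2 → 2: weight = 3, length = 1, mean = 3/1 ≈ 3.000
  cycle 0 → 1 → 0: weight = 9, length = 2, mean = 9/2 ≈ 4.500
  cycle 0 → 2 → 0: weight = 8, length = 2, mean = 8/2 ≈ 4.000
  cycle 1 → 0 → 1: weight = 9, length = 2, mean = 9/2 ≈ 4.500
Minimum mean = 1.000, attained e.g. along the cycle 0 → 0 with weight 1 and length 1. So λ(A) = 1/1 = 1.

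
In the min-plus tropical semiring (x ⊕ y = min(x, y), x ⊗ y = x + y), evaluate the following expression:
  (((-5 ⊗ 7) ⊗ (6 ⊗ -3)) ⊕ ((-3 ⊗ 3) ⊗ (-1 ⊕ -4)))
(((-5 ⊗ 7) ⊗ (6 ⊗ -3)) ⊕ ((-3 ⊗ 3) ⊗ (-1 ⊕ -4))) = -4

Expand innermost to outermost. Recall ⊕ takes the minimum of its arguments and ⊗ takes their sum. Working out the expression (((-5 ⊗ 7) ⊗ (6 ⊗ -3)) ⊕ ((-3 ⊗ 3) ⊗ (-1 ⊕ -4))) gives -4.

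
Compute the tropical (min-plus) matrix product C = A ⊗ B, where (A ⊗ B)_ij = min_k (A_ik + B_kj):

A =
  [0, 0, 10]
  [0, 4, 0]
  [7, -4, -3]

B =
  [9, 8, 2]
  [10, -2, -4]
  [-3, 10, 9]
A ⊗ B =
  [7, -2, -4]
  [-3, 2, 0]
  [-6, -6, -8]

Apply the min-plus product entry-by-entry:
  C[0][0] = min over k of (A[0][0] + B[0][0] = 0 + 9 = 9, A[0][1] + B[1][0] = 0 + 10 = 10, A[0][2] + B[2][0] = 10 + -3 = 7) = 7 (attained at k = 2)
  C[0][1] = min over k of (A[0][0] + B[0][1] = 0 + 8 = 8, A[0][1] + B[1][1] = 0 + -2 = -2, A[0][2] + B[2][1] = 10 + 10 = 20) = -2 (attained at k = 1)
  C[0][2] = min over k of (A[0][0] + B[0][2] = 0 + 2 = 2, A[0][1] + B[1][2] = 0 + -4 = -4, A[0][2] + B[2][2] = 10 + 9 = 19) = -4 (attained at k = 1)
  C[1][0] = min over k of (A[1][0] + B[0][0] = 0 + 9 = 9, A[1][1] + B[1][0] = 4 + 10 = 14, A[1][2] + B[2][0] = 0 + -3 = -3) = -3 (attained at k = 2)
  C[1][1] = min over k of (A[1][0] + B[0][1] = 0 + 8 = 8, A[1][1] + B[1][1] = 4 + -2 = 2, A[1][2] + B[2][1] = 0 + 10 = 10) = 2 (attained at k = 1)
  C[1][2] = min over k of (A[1][0] + B[0][2] = 0 + 2 = 2, A[1][1] + B[1][2] = 4 + -4 = 0, A[1][2] + B[2][2] = 0 + 9 = 9) = 0 (attained at k = 1)
  C[2][0] = min over k of (A[2][0] + B[0][0] = 7 + 9 = 16, A[2][1] + B[1][0] = -4 + 10 = 6, A[2][2] + B[2][0] = -3 + -3 = -6) = -6 (attained at k = 2)
  C[2][1] = min over k of (A[2][0] + B[0][1] = 7 + 8 = 15, A[2][1] + B[1][1] = -4 + -2 = -6, A[2][2] + B[2][1] = -3 + 10 = 7) = -6 (attained at k = 1)
  C[2][2] = min over k of (A[2][0] + B[0][2] = 7 + 2 = 9, A[2][1] + B[1][2] = -4 + -4 = -8, A[2][2] + B[2][2] = -3 + 9 = 6) = -8 (attained at k = 1)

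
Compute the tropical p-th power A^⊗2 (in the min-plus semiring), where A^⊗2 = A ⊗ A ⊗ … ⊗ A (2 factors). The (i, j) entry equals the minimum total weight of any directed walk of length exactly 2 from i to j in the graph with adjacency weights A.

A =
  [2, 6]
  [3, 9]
A^⊗2 =
  [4, 8]
  [5, 9]

Each entry (A^⊗2)_ij equals the minimum over all length-2 walks i = v_0 → v_1 → … → v_2 = j of Σ_t A[v_t][v_{t+1}]. For example, for (i, j) = (0, 1) we minimise over 2 possible intermediate vertex sequences; the minimum is 8, attained along the walk 0 → 0 → 1.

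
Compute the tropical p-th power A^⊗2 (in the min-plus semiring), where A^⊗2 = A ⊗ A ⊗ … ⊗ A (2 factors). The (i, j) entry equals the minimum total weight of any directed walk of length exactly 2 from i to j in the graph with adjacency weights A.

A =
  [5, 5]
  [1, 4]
A^⊗2 =
  [6, 9]
  [5, 6]

Each entry (A^⊗2)_ij equals the minimum over all length-2 walks i = v_0 → v_1 → … → v_2 = j of Σ_t A[v_t][v_{t+1}]. For example, for (i, j) = (0, 1) we minimise over 2 possible intermediate vertex sequences; the minimum is 9, attained along the walk 0 → 1 → 1.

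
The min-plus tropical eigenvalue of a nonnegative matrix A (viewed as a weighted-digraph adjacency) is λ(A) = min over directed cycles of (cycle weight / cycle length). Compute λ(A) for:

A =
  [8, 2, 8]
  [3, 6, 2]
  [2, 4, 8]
λ(A) = 2

Enumerate directed cycles and compute their means (weight / length). Sample:
  cycle 0 → 0: weight = 8, length = 1, mean = 8/1 ≈ 8.000
  cycle 1 → 1: weight = 6, length = 1, mean = 6/1 ≈ 6.000
  cycle 2 → 2: weight = 8, length = 1, mean = 8/1 ≈ 8.000
  cycle 0 → 1 → 0: weight = 5, length = 2, mean = 5/2 ≈ 2.500
  cycle 0 → 2 → 0: weight = 10, length = 2, mean = 10/2 ≈ 5.000
  cycle 1 → 0 → 1: weight = 5, length = 2, mean = 5/2 ≈ 2.500
Minimum mean = 2.000, attained e.g. along the cycle 0 → 1 → 2 → 0 with weight 6 and length 3. So λ(A) = 6/3 = 2.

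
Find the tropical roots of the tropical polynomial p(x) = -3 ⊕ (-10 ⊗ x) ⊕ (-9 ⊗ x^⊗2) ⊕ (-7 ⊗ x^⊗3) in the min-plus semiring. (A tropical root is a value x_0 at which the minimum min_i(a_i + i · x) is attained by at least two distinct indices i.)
Roots: {-2, -1, 7}

Each tropical root is a break point of the lower envelope of the lines y = a_i + i · x (there are 4 lines, with slopes 0, 1, ..., 3). Only the lines that attain the minimum somewhere contribute to roots; other lines are dominated. Here the surviving (envelope) indices are i = 3, i = 2, i = 1, i = 0.
Intersections between consecutive envelope lines give the roots: for adjacent envelope indices i < j the intersection is x = (a_i − a_j) / (j − i). Reading off the sorted break points: {-2, -1, 7}.
Verification: at each break x_0, at least two indices attain the minimum of min_i(a_i + i · x_0).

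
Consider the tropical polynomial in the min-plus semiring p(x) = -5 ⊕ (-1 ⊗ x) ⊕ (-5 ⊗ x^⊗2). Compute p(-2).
p(-2) = -9

A tropical monomial a ⊗ x^⊗i evaluates to a + i · x. Evaluating each term at x = -2:
  Term 0 contributes -5 + 0 · -2 = -5
  Term 1 contributes -1 + 1 · -2 = -3
  Term 2 contributes -5 + 2 · -2 = -9
p(-2) = ⊕ of these = min[-5, -3, -9] = -9.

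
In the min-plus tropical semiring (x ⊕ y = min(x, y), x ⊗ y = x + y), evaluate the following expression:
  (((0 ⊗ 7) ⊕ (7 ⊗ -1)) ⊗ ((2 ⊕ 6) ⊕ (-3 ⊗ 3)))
(((0 ⊗ 7) ⊕ (7 ⊗ -1)) ⊗ ((2 ⊕ 6) ⊕ (-3 ⊗ 3))) = 6

Expand innermost to outermost. Recall ⊕ takes the minimum of its arguments and ⊗ takes their sum. Working out the expression (((0 ⊗ 7) ⊕ (7 ⊗ -1)) ⊗ ((2 ⊕ 6) ⊕ (-3 ⊗ 3))) gives 6.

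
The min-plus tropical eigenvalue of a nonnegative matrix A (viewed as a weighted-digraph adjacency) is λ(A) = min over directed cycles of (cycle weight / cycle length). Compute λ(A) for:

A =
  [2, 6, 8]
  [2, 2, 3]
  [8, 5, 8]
λ(A) = 2

Enumerate directed cycles and compute their means (weight / length). Sample:
  cycle 0 → 0: weight = 2, length = 1, mean = 2/1 ≈ 2.000
  cycle 1 → 1: weight = 2, length = 1, mean = 2/1 ≈ 2.000
  cycle 2 → 2: weight = 8, length = 1, mean = 8/1 ≈ 8.000
  cycle 0 → 1 → 0: weight = 8, length = 2, mean = 8/2 ≈ 4.000
  cycle 0 → 2 → 0: weight = 16, length = 2, mean = 16/2 ≈ 8.000
  cycle 1 → 0 → 1: weight = 8, length = 2, mean = 8/2 ≈ 4.000
Minimum mean = 2.000, attained e.g. along the cycle 0 → 0 with weight 2 and length 1. So λ(A) = 2/1 = 2.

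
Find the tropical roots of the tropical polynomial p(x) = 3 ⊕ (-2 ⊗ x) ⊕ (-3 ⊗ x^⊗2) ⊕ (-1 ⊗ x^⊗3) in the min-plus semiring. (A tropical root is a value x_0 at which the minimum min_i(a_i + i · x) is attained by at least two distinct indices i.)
Roots: {-2, 1, 5}

Each tropical root is a break point of the lower envelope of the lines y = a_i + i · x (there are 4 lines, with slopes 0, 1, ..., 3). Only the lines that attain the minimum somewhere contribute to roots; other lines are dominated. Here the surviving (envelope) indices are i = 3, i = 2, i = 1, i = 0.
Intersections between consecutive envelope lines give the roots: for adjacent envelope indices i < j the intersection is x = (a_i − a_j) / (j − i). Reading off the sorted break points: {-2, 1, 5}.
Verification: at each break x_0, at least two indices attain the minimum of min_i(a_i + i · x_0).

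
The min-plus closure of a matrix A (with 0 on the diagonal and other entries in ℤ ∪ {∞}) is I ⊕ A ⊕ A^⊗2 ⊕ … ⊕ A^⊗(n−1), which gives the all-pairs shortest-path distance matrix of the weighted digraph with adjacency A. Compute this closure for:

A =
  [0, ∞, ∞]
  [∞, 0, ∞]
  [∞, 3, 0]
Closure =
  [0, ∞, ∞]
  [∞, 0, ∞]
  [∞, 3, 0]

This is the Floyd-Warshall all-pairs shortest-path computation. For each intermediate vertex k = 0, 1, …, 2, update dist[i][j] ← min(dist[i][j], dist[i][k] + dist[k][j]). The final matrix gives, for each (i, j), the minimum total weight of any directed path from i to j (possibly empty when i = j).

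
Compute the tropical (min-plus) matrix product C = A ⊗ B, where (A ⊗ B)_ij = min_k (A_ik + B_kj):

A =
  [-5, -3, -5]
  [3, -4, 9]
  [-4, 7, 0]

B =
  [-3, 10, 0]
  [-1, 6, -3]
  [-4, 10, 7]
A ⊗ B =
  [-9, 3, -6]
  [-5, 2, -7]
  [-7, 6, -4]

Apply the min-plus product entry-by-entry:
  C[0][0] = min over k of (A[0][0] + B[0][0] = -5 + -3 = -8, A[0][1] + B[1][0] = -3 + -1 = -4, A[0][2] + B[2][0] = -5 + -4 = -9) = -9 (attained at k = 2)
  C[0][1] = min over k of (A[0][0] + B[0][1] = -5 + 10 = 5, A[0][1] + B[1][1] = -3 + 6 = 3, A[0][2] + B[2][1] = -5 + 10 = 5) = 3 (attained at k = 1)
  C[0][2] = min over k of (A[0][0] + B[0][2] = -5 + 0 = -5, A[0][1] + B[1][2] = -3 + -3 = -6, A[0][2] + B[2][2] = -5 + 7 = 2) = -6 (attained at k = 1)
  C[1][0] = min over k of (A[1][0] + B[0][0] = 3 + -3 = 0, A[1][1] + B[1][0] = -4 + -1 = -5, A[1][2] + B[2][0] = 9 + -4 = 5) = -5 (attained at k = 1)
  C[1][1] = min over k of (A[1][0] + B[0][1] = 3 + 10 = 13, A[1][1] + B[1][1] = -4 + 6 = 2, A[1][2] + B[2][1] = 9 + 10 = 19) = 2 (attained at k = 1)
  C[1][2] = min over k of (A[1][0] + B[0][2] = 3 + 0 = 3, A[1][1] + B[1][2] = -4 + -3 = -7, A[1][2] + B[2][2] = 9 + 7 = 16) = -7 (attained at k = 1)
  C[2][0] = min over k of (A[2][0] + B[0][0] = -4 + -3 = -7, A[2][1] + B[1][0] = 7 + -1 = 6, A[2][2] + B[2][0] = 0 + -4 = -4) = -7 (attained at k = 0)
  C[2][1] = min over k of (A[2][0] + B[0][1] = -4 + 10 = 6, A[2][1] + B[1][1] = 7 + 6 = 13, A[2][2] + B[2][1] = 0 + 10 = 10) = 6 (attained at k = 0)
  C[2][2] = min over k of (A[2][0] + B[0][2] = -4 + 0 = -4, A[2][1] + B[1][2] = 7 + -3 = 4, A[2][2] + B[2][2] = 0 + 7 = 7) = -4 (attained at k = 0)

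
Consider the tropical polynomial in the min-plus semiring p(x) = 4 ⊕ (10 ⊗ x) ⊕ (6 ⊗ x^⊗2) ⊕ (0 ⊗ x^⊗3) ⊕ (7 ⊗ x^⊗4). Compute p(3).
p(3) = 4

A tropical monomial a ⊗ x^⊗i evaluates to a + i · x. Evaluating each term at x = 3:
  Term 0 contributes 4 + 0 · 3 = 4
  Term 1 contributes 10 + 1 · 3 = 13
  Term 2 contributes 6 + 2 · 3 = 12
  Term 3 contributes 0 + 3 · 3 = 9
  Term 4 contributes 7 + 4 · 3 = 19
p(3) = ⊕ of these = min[4, 13, 12, 9, 19] = 4.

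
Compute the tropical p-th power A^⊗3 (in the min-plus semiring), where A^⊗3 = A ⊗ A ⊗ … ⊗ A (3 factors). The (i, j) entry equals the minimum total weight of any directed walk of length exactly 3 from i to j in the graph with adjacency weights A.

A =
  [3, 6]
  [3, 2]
A^⊗3 =
  [9, 10]
  [7, 6]

Each entry (A^⊗3)_ij equals the minimum over all length-3 walks i = v_0 → v_1 → … → v_3 = j of Σ_t A[v_t][v_{t+1}]. For example, for (i, j) = (0, 1) we minimise over 4 possible intermediate vertex sequences; the minimum is 10, attained along the walk 0 → 1 → 1 → 1.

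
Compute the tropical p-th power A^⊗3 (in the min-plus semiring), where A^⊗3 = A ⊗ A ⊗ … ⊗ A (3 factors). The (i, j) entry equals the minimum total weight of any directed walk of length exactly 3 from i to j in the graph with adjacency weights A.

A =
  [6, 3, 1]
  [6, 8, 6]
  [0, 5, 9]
A^⊗3 =
  [7, 4, 2]
  [7, 9, 7]
  [1, 6, 7]

Each entry (A^⊗3)_ij equals the minimum over all length-3 walks i = v_0 → v_1 → … → v_3 = j of Σ_t A[v_t][v_{t+1}]. For example, for (i, j) = (0, 2) we minimise over 9 possible intermediate vertex sequences; the minimum is 2, attained along the walk 0 → 2 → 0 → 2.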